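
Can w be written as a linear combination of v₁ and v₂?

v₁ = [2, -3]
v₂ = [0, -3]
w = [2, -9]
Yes

Form the augmented matrix and row-reduce:
[v₁|v₂|w] = 
  [  2,   0,   2]
  [ -3,  -3,  -9]
R2 → R2 + (3/2)·R1
REF = 
  [  2,   0,   2]
  [  0,  -3,  -6]

No row of the form [0 0 | nonzero], so the system is consistent. Back-substitution gives c₁ = 1, c₂ = 2: w = (1)·v₁ + (2)·v₂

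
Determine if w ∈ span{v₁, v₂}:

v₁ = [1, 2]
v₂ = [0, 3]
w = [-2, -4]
Yes

Form the augmented matrix and row-reduce:
[v₁|v₂|w] = 
  [  1,   0,  -2]
  [  2,   3,  -4]
R2 → R2 - (2)·R1
REF = 
  [  1,   0,  -2]
  [  0,   3,   0]

No row of the form [0 0 | nonzero], so the system is consistent. Back-substitution gives c₁ = -2, c₂ = 0: w = (-2)·v₁ + (0)·v₂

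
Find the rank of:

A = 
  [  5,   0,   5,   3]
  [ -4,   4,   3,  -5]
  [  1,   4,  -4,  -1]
rank(A) = 3

Row reduce:
R2 → R2 + (4/5)·R1
R3 → R3 - (1/5)·R1
R3 → R3 - (1)·R2
REF = 
  [    5,     0,     5,     3]
  [    0,     4,     7, -13/5]
  [    0,     0,   -12,     1]
Pivot columns: 1, 2, 3 → 3 pivots.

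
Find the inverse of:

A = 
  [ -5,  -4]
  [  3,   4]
det(A) = (-5)(4) - (-4)(3) = -8
For a 2×2 matrix, A⁻¹ = (1/det(A)) · [[d, -b], [-c, a]]
    = (-1/8) · [[4, 4], [-3, -5]]

A⁻¹ = 
  [-1/2, -1/2]
  [ 3/8,  5/8]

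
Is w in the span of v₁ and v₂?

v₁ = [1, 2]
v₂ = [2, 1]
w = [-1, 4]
Yes

Form the augmented matrix and row-reduce:
[v₁|v₂|w] = 
  [  1,   2,  -1]
  [  2,   1,   4]
R2 → R2 - (2)·R1
REF = 
  [  1,   2,  -1]
  [  0,  -3,   6]

No row of the form [0 0 | nonzero], so the system is consistent. Back-substitution gives c₁ = 3, c₂ = -2: w = (3)·v₁ + (-2)·v₂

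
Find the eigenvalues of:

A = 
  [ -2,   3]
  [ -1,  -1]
λ = (-3 + i√11)/2, (-3 - i√11)/2  (≈ -1.5 + 1.658i, -1.5 - 1.658i)

tr(A) = -3, det(A) = 5
Characteristic polynomial: λ² - tr(A)λ + det(A) = λ² + 3λ + 5
λ² + 3λ + 5 = 0  ⇒  λ = (-3 ± √((3)² - 4·(5)))/2 = (-3 ± √(-11))/2
  = (-3 + i√11)/2,  (-3 - i√11)/2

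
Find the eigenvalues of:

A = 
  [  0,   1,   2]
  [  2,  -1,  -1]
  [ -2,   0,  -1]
λ = 0, -1 + i√2, -1 - i√2  (≈ 0, -1 + 1.414i, -1 - 1.414i)

Characteristic polynomial: det(λI - A) = λ³ + 2λ² + 3λ
The constant term is 0, so λ = 0 is a root: p(λ) = λ(λ² + 2λ + 3)
λ² + 2λ + 3 = 0  ⇒  λ = (-2 ± √((2)² - 4·(3)))/2 = (-2 ± √(-8))/2
  = -1 + i√2,  -1 - i√2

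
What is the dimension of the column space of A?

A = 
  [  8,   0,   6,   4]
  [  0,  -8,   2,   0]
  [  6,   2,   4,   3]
dim(Col(A)) = 2

Row reduce:
R3 → R3 - (3/4)·R1
R3 → R3 + (1/4)·R2
REF = 
  [  8,   0,   6,   4]
  [  0,  -8,   2,   0]
  [  0,   0,   0,   0]
Pivot columns: 1, 2 → 2 pivots.
dim(Col(A)) = number of pivot columns = 2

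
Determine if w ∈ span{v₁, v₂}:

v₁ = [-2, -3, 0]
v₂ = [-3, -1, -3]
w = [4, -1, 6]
Yes

Form the augmented matrix and row-reduce:
[v₁|v₂|w] = 
  [ -2,  -3,   4]
  [ -3,  -1,  -1]
  [  0,  -3,   6]
R2 → R2 - (3/2)·R1
R3 → R3 + (6/7)·R2
REF = 
  [ -2,  -3,   4]
  [  0, 7/2,  -7]
  [  0,   0,   0]

No row of the form [0 0 | nonzero], so the system is consistent. Back-substitution gives c₁ = 1, c₂ = -2: w = (1)·v₁ + (-2)·v₂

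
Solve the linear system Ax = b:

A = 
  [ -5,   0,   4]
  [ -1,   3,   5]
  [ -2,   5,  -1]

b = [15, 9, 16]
Row reduce the augmented matrix [A|b]:
R2 → R2 - (1/5)·R1
R3 → R3 - (2/5)·R1
R3 → R3 - (5/3)·R2
REF = 
  [   -5,     0,     4,    15]
  [    0,     3,  21/5,     6]
  [    0,     0, -48/5,     0]

Back-substitution:
x₃ = 0 / (-48/5) = 0
x₂ = (6 - (21/5)(0)) / 3 = 2
x₁ = (15 - (0)(2) - (4)(0)) / (-5) = -3

x = [-3, 2, 0]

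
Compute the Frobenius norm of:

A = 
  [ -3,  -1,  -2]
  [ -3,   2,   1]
||A||_F = 5.292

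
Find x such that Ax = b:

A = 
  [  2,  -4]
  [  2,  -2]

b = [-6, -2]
Row reduce the augmented matrix [A|b]:
R2 → R2 - (1)·R1
REF = 
  [  2,  -4,  -6]
  [  0,   2,   4]

Back-substitution:
x₂ = 4 / 2 = 2
x₁ = (-6 - (-4)(2)) / 2 = 1

x = [1, 2]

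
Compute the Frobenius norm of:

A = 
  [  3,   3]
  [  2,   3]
||A||_F = 5.568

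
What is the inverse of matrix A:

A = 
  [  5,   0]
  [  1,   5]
det(A) = (5)(5) - (0)(1) = 25
For a 2×2 matrix, A⁻¹ = (1/det(A)) · [[d, -b], [-c, a]]
    = (1/25) · [[5, 0], [-1, 5]]

A⁻¹ = 
  [  1/5,     0]
  [-1/25,   1/5]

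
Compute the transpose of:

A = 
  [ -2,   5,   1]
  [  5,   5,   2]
Aᵀ = 
  [ -2,   5]
  [  5,   5]
  [  1,   2]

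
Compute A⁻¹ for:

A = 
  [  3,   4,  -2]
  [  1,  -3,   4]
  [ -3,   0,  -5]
det(A) = (3)·((-3)(-5) - (4)(0)) - (4)·((1)(-5) - (4)(-3)) + (-2)·((1)(0) - (-3)(-3))
  = (3)(15) - (4)(7) + (-2)(-9)
  = 35
det(A) = 35 ≠ 0, so A is invertible.

Cofactors Cᵢⱼ = (-1)ⁱ⁺ʲ·Mᵢⱼ:
C = 
  [ 15,  -7,  -9]
  [ 20, -21, -12]
  [ 10, -14, -13]

adj(A) = Cᵀ:
adj(A) = 
  [ 15,  20,  10]
  [ -7, -21, -14]
  [ -9, -12, -13]

A⁻¹ = (1/35) · adj(A):
A⁻¹ = 
  [   3/7,    4/7,    2/7]
  [  -1/5,   -3/5,   -2/5]
  [ -9/35, -12/35, -13/35]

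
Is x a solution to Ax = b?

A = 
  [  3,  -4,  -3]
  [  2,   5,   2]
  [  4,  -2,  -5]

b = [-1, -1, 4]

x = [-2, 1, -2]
No

Ax = [-4, -3, 0] ≠ b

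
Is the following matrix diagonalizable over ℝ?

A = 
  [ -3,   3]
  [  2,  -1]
Yes

tr(A) = -4, det(A) = -3
Characteristic polynomial: λ² - tr(A)λ + det(A) = λ² + 4λ - 3
λ² + 4λ - 3 = 0  ⇒  λ = (-4 ± √((4)² - 4·(-3)))/2 = (-4 ± √(28))/2
  = -2 + √7,  -2 - √7
Eigenvalues: -2 + √7, -2 - √7  (≈ 0.6458, -4.646)
The two irrational eigenvalues are distinct (simple), so each has alg. mult. = geom. mult. = 1.
Sum of geometric multiplicities equals n, so A has n independent eigenvectors.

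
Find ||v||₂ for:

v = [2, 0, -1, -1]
2.449

||v||₂ = √((2)² + (0)² + (-1)² + (-1)²) = √6 = 2.449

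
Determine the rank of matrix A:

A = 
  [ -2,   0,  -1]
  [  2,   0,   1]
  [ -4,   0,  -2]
Row reduce:
R2 → R2 + (1)·R1
R3 → R3 - (2)·R1
REF = 
  [ -2,   0,  -1]
  [  0,   0,   0]
  [  0,   0,   0]
Pivot columns: 1 → 1 pivot.

rank(A) = 1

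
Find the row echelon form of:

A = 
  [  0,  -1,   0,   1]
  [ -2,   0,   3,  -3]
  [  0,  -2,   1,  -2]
Row operations:
Swap R1 ↔ R2
R3 → R3 - (2)·R2

Resulting echelon form:
REF = 
  [ -2,   0,   3,  -3]
  [  0,  -1,   0,   1]
  [  0,   0,   1,  -4]

Rank = 3 (number of non-zero pivot rows).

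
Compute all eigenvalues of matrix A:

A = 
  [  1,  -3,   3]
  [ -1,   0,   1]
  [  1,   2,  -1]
Characteristic polynomial: det(λI - A) = λ³ - 9λ + 8
Testing integer divisors of the constant term: p(1) = 0, so (λ - 1) is a factor:
p(λ) = (λ - 1)(λ² + λ - 8)
λ² + λ - 8 = 0  ⇒  λ = (-1 ± √((1)² - 4·(-8)))/2 = (-1 ± √(33))/2
  = (-1 + √33)/2,  (-1 - √33)/2

λ = 1, (-1 + √33)/2, (-1 - √33)/2  (≈ 1, 2.372, -3.372)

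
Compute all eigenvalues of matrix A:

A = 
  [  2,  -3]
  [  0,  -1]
λ = 2, -1

tr(A) = 1, det(A) = -2
Characteristic polynomial: λ² - tr(A)λ + det(A) = λ² - λ - 2
λ² - λ - 2 = (λ + 1)(λ - 2)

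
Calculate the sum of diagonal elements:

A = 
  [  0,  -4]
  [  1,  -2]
-2

tr(A) = 0 + -2 = -2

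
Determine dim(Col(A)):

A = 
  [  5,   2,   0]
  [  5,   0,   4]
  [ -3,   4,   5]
dim(Col(A)) = 3

Row reduce:
R2 → R2 - (1)·R1
R3 → R3 + (3/5)·R1
R3 → R3 + (13/5)·R2
REF = 
  [   5,    2,    0]
  [   0,   -2,    4]
  [   0,    0, 77/5]
Pivot columns: 1, 2, 3 → 3 pivots.
dim(Col(A)) = number of pivot columns = 3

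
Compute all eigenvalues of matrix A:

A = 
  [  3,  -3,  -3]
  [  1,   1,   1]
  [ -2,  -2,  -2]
Characteristic polynomial: det(λI - A) = λ³ - 2λ² - 6λ
The constant term is 0, so λ = 0 is a root: p(λ) = λ(λ² - 2λ - 6)
λ² - 2λ - 6 = 0  ⇒  λ = (2 ± √((-2)² - 4·(-6)))/2 = (2 ± √(28))/2
  = 1 + √7,  1 - √7

λ = 0, 1 + √7, 1 - √7  (≈ 0, 3.646, -1.646)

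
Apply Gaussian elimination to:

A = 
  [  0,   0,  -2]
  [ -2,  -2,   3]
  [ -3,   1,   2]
Row operations:
Swap R1 ↔ R2
R3 → R3 - (3/2)·R1
Swap R2 ↔ R3

Resulting echelon form:
REF = 
  [  -2,   -2,    3]
  [   0,    4, -5/2]
  [   0,    0,   -2]

Rank = 3 (number of non-zero pivot rows).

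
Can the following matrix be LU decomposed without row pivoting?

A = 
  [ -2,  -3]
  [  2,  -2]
Yes.
A[1,1] = -2 ≠ 0, so Gaussian elimination proceeds without a row swap: multiplier ℓ₂₁ = (2)/(-2) = -1, and U[2,2] = -2 - (-1)(-3) = -5.
L = 
  [  1,   0]
  [ -1,   1]
U = 
  [ -2,  -3]
  [  0,  -5]
Check row 2 of LU: [(-1)(-2), (-1)(-3) + (-5)] = [2, -2] = row 2 of A ✓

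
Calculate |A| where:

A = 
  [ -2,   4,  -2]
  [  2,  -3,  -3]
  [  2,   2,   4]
-64

Cofactor expansion along row 1:
det(A) = (-2)·((-3)(4) - (-3)(2)) - (4)·((2)(4) - (-3)(2)) + (-2)·((2)(2) - (-3)(2))
  = (-2)(-6) - (4)(14) + (-2)(10)
  = -64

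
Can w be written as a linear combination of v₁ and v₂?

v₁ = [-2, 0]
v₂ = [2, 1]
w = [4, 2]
Yes

Form the augmented matrix and row-reduce:
[v₁|v₂|w] = 
  [ -2,   2,   4]
  [  0,   1,   2]
(already in echelon form — no row operations needed)

No row of the form [0 0 | nonzero], so the system is consistent. Back-substitution gives c₁ = 0, c₂ = 2: w = (0)·v₁ + (2)·v₂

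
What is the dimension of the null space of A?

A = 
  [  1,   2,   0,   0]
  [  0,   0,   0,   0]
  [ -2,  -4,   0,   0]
nullity(A) = 3

Row reduce:
R3 → R3 + (2)·R1
REF = 
  [  1,   2,   0,   0]
  [  0,   0,   0,   0]
  [  0,   0,   0,   0]
Pivot columns: 1 → 1 pivot.
rank(A) = 1, so nullity(A) = 4 - 1 = 3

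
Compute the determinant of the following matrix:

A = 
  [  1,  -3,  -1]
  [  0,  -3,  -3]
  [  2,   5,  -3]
36

Cofactor expansion along row 1:
det(A) = (1)·((-3)(-3) - (-3)(5)) - (-3)·((0)(-3) - (-3)(2)) + (-1)·((0)(5) - (-3)(2))
  = (1)(24) - (-3)(6) + (-1)(6)
  = 36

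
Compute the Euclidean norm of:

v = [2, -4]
4.472

||v||₂ = √((2)² + (-4)²) = √20 = 4.472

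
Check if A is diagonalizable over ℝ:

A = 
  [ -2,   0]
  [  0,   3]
Yes

tr(A) = 1, det(A) = -6
Characteristic polynomial: λ² - tr(A)λ + det(A) = λ² - λ - 6
λ² - λ - 6 = (λ + 2)(λ - 3)
Eigenvalues: 3, -2
λ=-2: alg. mult. = 1, geom. mult. = 2 - rank(A - (-2)I) = 2 - 1 = 1
λ=3: alg. mult. = 1, geom. mult. = 2 - rank(A - (3)I) = 2 - 1 = 1
Sum of geometric multiplicities equals n, so A has n independent eigenvectors.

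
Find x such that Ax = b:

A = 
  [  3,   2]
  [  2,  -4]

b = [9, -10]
Row reduce the augmented matrix [A|b]:
R2 → R2 - (2/3)·R1
REF = 
  [    3,     2,     9]
  [    0, -16/3,   -16]

Back-substitution:
x₂ = (-16) / (-16/3) = 3
x₁ = (9 - (2)(3)) / 3 = 1

x = [1, 3]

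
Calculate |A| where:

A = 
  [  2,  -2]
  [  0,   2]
For a 2×2 matrix, det = ad - bc = (2)(2) - (-2)(0) = 4

det(A) = 4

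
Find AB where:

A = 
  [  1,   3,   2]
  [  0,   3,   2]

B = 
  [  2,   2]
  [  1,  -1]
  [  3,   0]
AB = 
  [ 11,  -1]
  [  9,  -3]

A is 2×3 and B is 3×2, so AB is 2×2. Each entry is (row of A)·(column of B):
AB[1,1] = (1)(2) + (3)(1) + (2)(3) = 11
AB[1,2] = (1)(2) + (3)(-1) + (2)(0) = -1
AB[2,1] = (0)(2) + (3)(1) + (2)(3) = 9
AB[2,2] = (0)(2) + (3)(-1) + (2)(0) = -3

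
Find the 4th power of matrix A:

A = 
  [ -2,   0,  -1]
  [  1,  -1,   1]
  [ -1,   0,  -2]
A² = A·A:
A²[1,1] = (-2)(-2) + (0)(1) + (-1)(-1) = 5
A²[1,2] = (-2)(0) + (0)(-1) + (-1)(0) = 0
A²[1,3] = (-2)(-1) + (0)(1) + (-1)(-2) = 4
A²[2,1] = (1)(-2) + (-1)(1) + (1)(-1) = -4
A²[2,2] = (1)(0) + (-1)(-1) + (1)(0) = 1
A²[2,3] = (1)(-1) + (-1)(1) + (1)(-2) = -4
A²[3,1] = (-1)(-2) + (0)(1) + (-2)(-1) = 4
A²[3,2] = (-1)(0) + (0)(-1) + (-2)(0) = 0
A²[3,3] = (-1)(-1) + (0)(1) + (-2)(-2) = 5
A² = 
  [  5,   0,   4]
  [ -4,   1,  -4]
  [  4,   0,   5]

A^3 = A^2·A:
A^3[1,1] = (5)(-2) + (0)(1) + (4)(-1) = -14
A^3[1,2] = (5)(0) + (0)(-1) + (4)(0) = 0
A^3[1,3] = (5)(-1) + (0)(1) + (4)(-2) = -13
A^3[2,1] = (-4)(-2) + (1)(1) + (-4)(-1) = 13
A^3[2,2] = (-4)(0) + (1)(-1) + (-4)(0) = -1
A^3[2,3] = (-4)(-1) + (1)(1) + (-4)(-2) = 13
A^3[3,1] = (4)(-2) + (0)(1) + (5)(-1) = -13
A^3[3,2] = (4)(0) + (0)(-1) + (5)(0) = 0
A^3[3,3] = (4)(-1) + (0)(1) + (5)(-2) = -14
A^3 = 
  [-14,   0, -13]
  [ 13,  -1,  13]
  [-13,   0, -14]

A^4 = A^3·A:
A^4[1,1] = (-14)(-2) + (0)(1) + (-13)(-1) = 41
A^4[1,2] = (-14)(0) + (0)(-1) + (-13)(0) = 0
A^4[1,3] = (-14)(-1) + (0)(1) + (-13)(-2) = 40
A^4[2,1] = (13)(-2) + (-1)(1) + (13)(-1) = -40
A^4[2,2] = (13)(0) + (-1)(-1) + (13)(0) = 1
A^4[2,3] = (13)(-1) + (-1)(1) + (13)(-2) = -40
A^4[3,1] = (-13)(-2) + (0)(1) + (-14)(-1) = 40
A^4[3,2] = (-13)(0) + (0)(-1) + (-14)(0) = 0
A^4[3,3] = (-13)(-1) + (0)(1) + (-14)(-2) = 41
A^4 = 
  [ 41,   0,  40]
  [-40,   1, -40]
  [ 40,   0,  41]

Therefore
A^4 = 
  [ 41,   0,  40]
  [-40,   1, -40]
  [ 40,   0,  41]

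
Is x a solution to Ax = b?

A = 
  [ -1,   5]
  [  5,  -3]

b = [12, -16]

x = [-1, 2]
No

Ax = [11, -11] ≠ b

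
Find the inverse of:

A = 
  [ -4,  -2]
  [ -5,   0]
det(A) = (-4)(0) - (-2)(-5) = -10
For a 2×2 matrix, A⁻¹ = (1/det(A)) · [[d, -b], [-c, a]]
    = (-1/10) · [[0, 2], [5, -4]]

A⁻¹ = 
  [   0, -1/5]
  [-1/2,  2/5]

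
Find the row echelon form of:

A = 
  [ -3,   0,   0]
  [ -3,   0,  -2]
Row operations:
R2 → R2 - (1)·R1

Resulting echelon form:
REF = 
  [ -3,   0,   0]
  [  0,   0,  -2]

Rank = 2 (number of non-zero pivot rows).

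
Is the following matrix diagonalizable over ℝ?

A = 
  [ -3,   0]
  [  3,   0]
Yes

tr(A) = -3, det(A) = 0
Characteristic polynomial: λ² - tr(A)λ + det(A) = λ² + 3λ
λ² + 3λ = λ(λ + 3)
Eigenvalues: 0, -3
λ=-3: alg. mult. = 1, geom. mult. = 2 - rank(A - (-3)I) = 2 - 1 = 1
λ=0: alg. mult. = 1, geom. mult. = 2 - rank(A - (0)I) = 2 - 1 = 1
Sum of geometric multiplicities equals n, so A has n independent eigenvectors.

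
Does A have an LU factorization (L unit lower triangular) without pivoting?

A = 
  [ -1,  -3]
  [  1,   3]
Yes.
A[1,1] = -1 ≠ 0, so Gaussian elimination proceeds without a row swap: multiplier ℓ₂₁ = (1)/(-1) = -1, and U[2,2] = 3 - (-1)(-3) = 0.
L = 
  [  1,   0]
  [ -1,   1]
U = 
  [ -1,  -3]
  [  0,   0]
Check row 2 of LU: [(-1)(-1), (-1)(-3) + 0] = [1, 3] = row 2 of A ✓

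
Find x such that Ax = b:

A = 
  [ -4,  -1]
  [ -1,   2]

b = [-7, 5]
Row reduce the augmented matrix [A|b]:
R2 → R2 - (1/4)·R1
REF = 
  [  -4,   -1,   -7]
  [   0,  9/4, 27/4]

Back-substitution:
x₂ = (27/4) / (9/4) = 3
x₁ = (-7 - (-1)(3)) / (-4) = 1

x = [1, 3]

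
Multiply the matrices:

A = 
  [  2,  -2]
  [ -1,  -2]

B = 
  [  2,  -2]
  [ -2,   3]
AB = 
  [  8, -10]
  [  2,  -4]

A is 2×2 and B is 2×2, so AB is 2×2. Each entry is (row of A)·(column of B):
AB[1,1] = (2)(2) + (-2)(-2) = 8
AB[1,2] = (2)(-2) + (-2)(3) = -10
AB[2,1] = (-1)(2) + (-2)(-2) = 2
AB[2,2] = (-1)(-2) + (-2)(3) = -4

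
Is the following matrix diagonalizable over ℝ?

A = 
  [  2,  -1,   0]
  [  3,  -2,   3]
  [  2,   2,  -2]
No

Characteristic polynomial: det(λI - A) = λ³ + 2λ² - 7λ + 16
By the rational root theorem any rational root is an integer dividing 16; none of those is a root, so p(λ) has no rational roots and hence (being an irreducible cubic) no repeated roots.
Discriminant of the cubic: Δ = -9888
Δ < 0 ⇒ one real eigenvalue and a complex-conjugate pair: λ ≈ -4.41, 1.205 + 1.475i, 1.205 - 1.475i
Has complex eigenvalues (not diagonalizable over ℝ).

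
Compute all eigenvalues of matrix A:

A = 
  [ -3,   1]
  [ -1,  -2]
λ = (-5 + i√3)/2, (-5 - i√3)/2  (≈ -2.5 + 0.866i, -2.5 - 0.866i)

tr(A) = -5, det(A) = 7
Characteristic polynomial: λ² - tr(A)λ + det(A) = λ² + 5λ + 7
λ² + 5λ + 7 = 0  ⇒  λ = (-5 ± √((5)² - 4·(7)))/2 = (-5 ± √(-3))/2
  = (-5 + i√3)/2,  (-5 - i√3)/2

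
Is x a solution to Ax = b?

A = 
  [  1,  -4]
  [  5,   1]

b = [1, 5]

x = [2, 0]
No

Ax = [2, 10] ≠ b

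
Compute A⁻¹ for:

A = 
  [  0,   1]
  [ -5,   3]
det(A) = (0)(3) - (1)(-5) = 5
For a 2×2 matrix, A⁻¹ = (1/det(A)) · [[d, -b], [-c, a]]
    = (1/5) · [[3, -1], [5, 0]]

A⁻¹ = 
  [ 3/5, -1/5]
  [   1,    0]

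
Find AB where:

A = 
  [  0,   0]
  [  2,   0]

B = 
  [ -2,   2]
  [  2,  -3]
AB = 
  [  0,   0]
  [ -4,   4]

A is 2×2 and B is 2×2, so AB is 2×2. Each entry is (row of A)·(column of B):
AB[1,1] = (0)(-2) + (0)(2) = 0
AB[1,2] = (0)(2) + (0)(-3) = 0
AB[2,1] = (2)(-2) + (0)(2) = -4
AB[2,2] = (2)(2) + (0)(-3) = 4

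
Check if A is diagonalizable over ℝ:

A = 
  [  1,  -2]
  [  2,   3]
No

tr(A) = 4, det(A) = 7
Characteristic polynomial: λ² - tr(A)λ + det(A) = λ² - 4λ + 7
λ² - 4λ + 7 = 0  ⇒  λ = (4 ± √((-4)² - 4·(7)))/2 = (4 ± √(-12))/2
  = 2 + i√3,  2 - i√3
Eigenvalues: 2 + i√3, 2 - i√3  (≈ 2 + 1.732i, 2 - 1.732i)
Has complex eigenvalues (not diagonalizable over ℝ).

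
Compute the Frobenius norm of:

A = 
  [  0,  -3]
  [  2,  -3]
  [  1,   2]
||A||_F = 5.196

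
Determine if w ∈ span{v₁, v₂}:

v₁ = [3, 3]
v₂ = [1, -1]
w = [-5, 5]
Yes

Form the augmented matrix and row-reduce:
[v₁|v₂|w] = 
  [  3,   1,  -5]
  [  3,  -1,   5]
R2 → R2 - (1)·R1
REF = 
  [  3,   1,  -5]
  [  0,  -2,  10]

No row of the form [0 0 | nonzero], so the system is consistent. Back-substitution gives c₁ = 0, c₂ = -5: w = (0)·v₁ + (-5)·v₂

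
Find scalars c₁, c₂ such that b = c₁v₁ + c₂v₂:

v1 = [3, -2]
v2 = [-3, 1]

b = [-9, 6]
c1 = -3, c2 = 0

b = -3·v1 + 0·v2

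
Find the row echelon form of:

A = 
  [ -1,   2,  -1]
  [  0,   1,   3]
Row operations:
No row operations needed (already in echelon form).

Resulting echelon form:
REF = 
  [ -1,   2,  -1]
  [  0,   1,   3]

Rank = 2 (number of non-zero pivot rows).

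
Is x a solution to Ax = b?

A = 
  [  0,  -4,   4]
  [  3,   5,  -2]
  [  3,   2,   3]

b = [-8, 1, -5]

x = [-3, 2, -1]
No

Ax = [-12, 3, -8] ≠ b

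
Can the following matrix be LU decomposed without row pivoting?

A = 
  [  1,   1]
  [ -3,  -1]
Yes.
A[1,1] = 1 ≠ 0, so Gaussian elimination proceeds without a row swap: multiplier ℓ₂₁ = (-3)/(1) = -3, and U[2,2] = -1 - (-3)(1) = 2.
L = 
  [  1,   0]
  [ -3,   1]
U = 
  [  1,   1]
  [  0,   2]
Check row 2 of LU: [(-3)(1), (-3)(1) + 2] = [-3, -1] = row 2 of A ✓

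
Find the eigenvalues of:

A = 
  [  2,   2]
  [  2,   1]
λ = (3 + √17)/2, (3 - √17)/2  (≈ 3.562, -0.5616)

tr(A) = 3, det(A) = -2
Characteristic polynomial: λ² - tr(A)λ + det(A) = λ² - 3λ - 2
λ² - 3λ - 2 = 0  ⇒  λ = (3 ± √((-3)² - 4·(-2)))/2 = (3 ± √(17))/2
  = (3 + √17)/2,  (3 - √17)/2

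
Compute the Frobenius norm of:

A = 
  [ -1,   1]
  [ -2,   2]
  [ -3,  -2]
||A||_F = 4.796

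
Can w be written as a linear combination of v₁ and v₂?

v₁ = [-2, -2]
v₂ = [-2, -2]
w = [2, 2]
Yes

Form the augmented matrix and row-reduce:
[v₁|v₂|w] = 
  [ -2,  -2,   2]
  [ -2,  -2,   2]
R2 → R2 - (1)·R1
REF = 
  [ -2,  -2,   2]
  [  0,   0,   0]

No row of the form [0 0 | nonzero], so the system is consistent. Back-substitution gives c₁ = -1, c₂ = 0: w = (-1)·v₁ + (0)·v₂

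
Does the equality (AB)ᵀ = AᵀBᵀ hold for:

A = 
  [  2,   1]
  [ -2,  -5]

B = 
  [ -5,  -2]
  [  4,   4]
No

(AB)ᵀ = 
  [ -6, -10]
  [  0, -16]

AᵀBᵀ = 
  [ -6,   0]
  [  5, -16]

The two matrices differ, so (AB)ᵀ ≠ AᵀBᵀ in general. The correct identity is (AB)ᵀ = BᵀAᵀ.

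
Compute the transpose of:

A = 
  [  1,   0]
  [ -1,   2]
Aᵀ = 
  [  1,  -1]
  [  0,   2]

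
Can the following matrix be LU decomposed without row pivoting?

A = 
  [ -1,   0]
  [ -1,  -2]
Yes.
A[1,1] = -1 ≠ 0, so Gaussian elimination proceeds without a row swap: multiplier ℓ₂₁ = (-1)/(-1) = 1, and U[2,2] = -2 - (1)(0) = -2.
L = 
  [  1,   0]
  [  1,   1]
U = 
  [ -1,   0]
  [  0,  -2]
Check row 2 of LU: [(1)(-1), (1)(0) + (-2)] = [-1, -2] = row 2 of A ✓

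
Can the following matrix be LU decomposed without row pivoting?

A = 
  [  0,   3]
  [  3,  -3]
No.
A[1,1] = 0 but A[2,1] = 3 ≠ 0. Any LU with L unit lower triangular has (LU)[1,1] = U[1,1] and (LU)[2,1] = L[2,1]·U[1,1]; matching A forces U[1,1] = 0, which then forces (LU)[2,1] = 0 ≠ 3. A row swap (pivoting) is required.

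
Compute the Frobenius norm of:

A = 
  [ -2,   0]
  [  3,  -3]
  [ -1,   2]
||A||_F = 5.196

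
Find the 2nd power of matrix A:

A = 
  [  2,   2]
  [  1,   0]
A² = A·A:
A²[1,1] = (2)(2) + (2)(1) = 6
A²[1,2] = (2)(2) + (2)(0) = 4
A²[2,1] = (1)(2) + (0)(1) = 2
A²[2,2] = (1)(2) + (0)(0) = 2
A² = 
  [  6,   4]
  [  2,   2]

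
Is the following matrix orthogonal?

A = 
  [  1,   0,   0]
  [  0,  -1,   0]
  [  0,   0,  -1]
Yes

AᵀA = 
  [  1,   0,   0]
  [  0,   1,   0]
  [  0,   0,   1]
= I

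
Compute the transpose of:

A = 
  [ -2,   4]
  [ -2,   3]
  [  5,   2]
Aᵀ = 
  [ -2,  -2,   5]
  [  4,   3,   2]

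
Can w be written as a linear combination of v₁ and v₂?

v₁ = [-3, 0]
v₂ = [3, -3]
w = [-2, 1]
Yes

Form the augmented matrix and row-reduce:
[v₁|v₂|w] = 
  [ -3,   3,  -2]
  [  0,  -3,   1]
(already in echelon form — no row operations needed)

No row of the form [0 0 | nonzero], so the system is consistent. Back-substitution gives c₁ = 1/3, c₂ = -1/3: w = (1/3)·v₁ + (-1/3)·v₂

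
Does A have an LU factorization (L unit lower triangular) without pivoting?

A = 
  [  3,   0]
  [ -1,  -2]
Yes.
A[1,1] = 3 ≠ 0, so Gaussian elimination proceeds without a row swap: multiplier ℓ₂₁ = (-1)/(3) = -1/3, and U[2,2] = -2 - (-1/3)(0) = -2.
L = 
  [   1,    0]
  [-1/3,    1]
U = 
  [  3,   0]
  [  0,  -2]
Check row 2 of LU: [(-1/3)(3), (-1/3)(0) + (-2)] = [-1, -2] = row 2 of A ✓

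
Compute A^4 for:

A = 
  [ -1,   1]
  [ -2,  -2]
A² = A·A:
A²[1,1] = (-1)(-1) + (1)(-2) = -1
A²[1,2] = (-1)(1) + (1)(-2) = -3
A²[2,1] = (-2)(-1) + (-2)(-2) = 6
A²[2,2] = (-2)(1) + (-2)(-2) = 2
A² = 
  [ -1,  -3]
  [  6,   2]

A^3 = A^2·A:
A^3[1,1] = (-1)(-1) + (-3)(-2) = 7
A^3[1,2] = (-1)(1) + (-3)(-2) = 5
A^3[2,1] = (6)(-1) + (2)(-2) = -10
A^3[2,2] = (6)(1) + (2)(-2) = 2
A^3 = 
  [  7,   5]
  [-10,   2]

A^4 = A^3·A:
A^4[1,1] = (7)(-1) + (5)(-2) = -17
A^4[1,2] = (7)(1) + (5)(-2) = -3
A^4[2,1] = (-10)(-1) + (2)(-2) = 6
A^4[2,2] = (-10)(1) + (2)(-2) = -14
A^4 = 
  [-17,  -3]
  [  6, -14]

Therefore
A^4 = 
  [-17,  -3]
  [  6, -14]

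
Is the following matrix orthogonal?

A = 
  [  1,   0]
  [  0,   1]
Yes

AᵀA = 
  [  1,   0]
  [  0,   1]
= I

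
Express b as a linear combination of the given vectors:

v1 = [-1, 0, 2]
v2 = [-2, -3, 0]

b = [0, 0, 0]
c1 = 0, c2 = 0

b = 0·v1 + 0·v2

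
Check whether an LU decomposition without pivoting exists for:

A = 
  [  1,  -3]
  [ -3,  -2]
Yes.
A[1,1] = 1 ≠ 0, so Gaussian elimination proceeds without a row swap: multiplier ℓ₂₁ = (-3)/(1) = -3, and U[2,2] = -2 - (-3)(-3) = -11.
L = 
  [  1,   0]
  [ -3,   1]
U = 
  [  1,  -3]
  [  0, -11]
Check row 2 of LU: [(-3)(1), (-3)(-3) + (-11)] = [-3, -2] = row 2 of A ✓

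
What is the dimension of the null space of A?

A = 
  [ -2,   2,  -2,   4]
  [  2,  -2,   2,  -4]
nullity(A) = 3

Row reduce:
R2 → R2 + (1)·R1
REF = 
  [ -2,   2,  -2,   4]
  [  0,   0,   0,   0]
Pivot columns: 1 → 1 pivot.
rank(A) = 1, so nullity(A) = 4 - 1 = 3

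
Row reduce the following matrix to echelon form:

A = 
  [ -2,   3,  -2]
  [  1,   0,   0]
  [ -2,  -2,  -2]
Row operations:
R2 → R2 + (1/2)·R1
R3 → R3 - (1)·R1
R3 → R3 + (10/3)·R2

Resulting echelon form:
REF = 
  [   -2,     3,    -2]
  [    0,   3/2,    -1]
  [    0,     0, -10/3]

Rank = 3 (number of non-zero pivot rows).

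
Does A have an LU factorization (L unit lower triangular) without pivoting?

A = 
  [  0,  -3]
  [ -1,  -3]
No.
A[1,1] = 0 but A[2,1] = -1 ≠ 0. Any LU with L unit lower triangular has (LU)[1,1] = U[1,1] and (LU)[2,1] = L[2,1]·U[1,1]; matching A forces U[1,1] = 0, which then forces (LU)[2,1] = 0 ≠ -1. A row swap (pivoting) is required.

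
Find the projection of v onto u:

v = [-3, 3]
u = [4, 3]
v·u = (-3)(4) + (3)(3) = -3
u·u = (4)² + (3)² = 25
proj_u(v) = (v·u / u·u) × u = (-3/25) × u

proj_u(v) = [-12/25, -9/25]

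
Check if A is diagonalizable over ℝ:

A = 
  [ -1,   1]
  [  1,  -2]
Yes

tr(A) = -3, det(A) = 1
Characteristic polynomial: λ² - tr(A)λ + det(A) = λ² + 3λ + 1
λ² + 3λ + 1 = 0  ⇒  λ = (-3 ± √((3)² - 4·(1)))/2 = (-3 ± √(5))/2
  = (-3 + √5)/2,  (-3 - √5)/2
Eigenvalues: (-3 + √5)/2, (-3 - √5)/2  (≈ -0.382, -2.618)
The two irrational eigenvalues are distinct (simple), so each has alg. mult. = geom. mult. = 1.
Sum of geometric multiplicities equals n, so A has n independent eigenvectors.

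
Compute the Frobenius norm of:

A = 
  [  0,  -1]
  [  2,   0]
||A||_F = 2.236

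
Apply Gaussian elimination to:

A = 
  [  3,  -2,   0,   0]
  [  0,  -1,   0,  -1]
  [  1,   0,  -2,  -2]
Row operations:
R3 → R3 - (1/3)·R1
R3 → R3 + (2/3)·R2

Resulting echelon form:
REF = 
  [   3,   -2,    0,    0]
  [   0,   -1,    0,   -1]
  [   0,    0,   -2, -8/3]

Rank = 3 (number of non-zero pivot rows).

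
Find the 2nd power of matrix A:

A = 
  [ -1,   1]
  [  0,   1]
A² = A·A:
A²[1,1] = (-1)(-1) + (1)(0) = 1
A²[1,2] = (-1)(1) + (1)(1) = 0
A²[2,1] = (0)(-1) + (1)(0) = 0
A²[2,2] = (0)(1) + (1)(1) = 1
A² = 
  [  1,   0]
  [  0,   1]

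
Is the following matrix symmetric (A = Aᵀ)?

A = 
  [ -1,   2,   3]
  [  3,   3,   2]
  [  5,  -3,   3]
No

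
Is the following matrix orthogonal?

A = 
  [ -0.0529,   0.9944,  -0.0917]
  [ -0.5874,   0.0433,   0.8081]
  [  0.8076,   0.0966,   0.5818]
Yes

AᵀA = 
  [  1.0001,   0,   0]
  [  0,   1,   0]
  [  0,   0,   0.9999]
≈ I (equal to I up to the 4-dp rounding of the entries)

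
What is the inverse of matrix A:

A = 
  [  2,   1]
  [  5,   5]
det(A) = (2)(5) - (1)(5) = 5
For a 2×2 matrix, A⁻¹ = (1/det(A)) · [[d, -b], [-c, a]]
    = (1/5) · [[5, -1], [-5, 2]]

A⁻¹ = 
  [   1, -1/5]
  [  -1,  2/5]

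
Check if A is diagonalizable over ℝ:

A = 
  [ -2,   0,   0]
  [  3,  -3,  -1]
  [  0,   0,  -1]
Yes

Characteristic polynomial: det(λI - A) = λ³ + 6λ² + 11λ + 6
Testing integer divisors of the constant term: p(-1) = 0, so (λ + 1) is a factor:
p(λ) = (λ + 1)(λ² + 5λ + 6)
λ² + 5λ + 6 = (λ + 3)(λ + 2)
Eigenvalues: -1, -2, -3
λ=-3: alg. mult. = 1, geom. mult. = 3 - rank(A - (-3)I) = 3 - 2 = 1
λ=-2: alg. mult. = 1, geom. mult. = 3 - rank(A - (-2)I) = 3 - 2 = 1
λ=-1: alg. mult. = 1, geom. mult. = 3 - rank(A - (-1)I) = 3 - 2 = 1
Sum of geometric multiplicities equals n, so A has n independent eigenvectors.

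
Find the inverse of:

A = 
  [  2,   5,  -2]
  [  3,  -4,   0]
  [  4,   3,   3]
det(A) = (2)·((-4)(3) - (0)(3)) - (5)·((3)(3) - (0)(4)) + (-2)·((3)(3) - (-4)(4))
  = (2)(-12) - (5)(9) + (-2)(25)
  = -119
det(A) = -119 ≠ 0, so A is invertible.

Cofactors Cᵢⱼ = (-1)ⁱ⁺ʲ·Mᵢⱼ:
C = 
  [-12,  -9,  25]
  [-21,  14,  14]
  [ -8,  -6, -23]

adj(A) = Cᵀ:
adj(A) = 
  [-12, -21,  -8]
  [ -9,  14,  -6]
  [ 25,  14, -23]

A⁻¹ = (-1/119) · adj(A):
A⁻¹ = 
  [ 12/119,    3/17,   8/119]
  [  9/119,   -2/17,   6/119]
  [-25/119,   -2/17,  23/119]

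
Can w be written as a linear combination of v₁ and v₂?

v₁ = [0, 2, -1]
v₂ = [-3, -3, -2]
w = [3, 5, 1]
Yes

Form the augmented matrix and row-reduce:
[v₁|v₂|w] = 
  [  0,  -3,   3]
  [  2,  -3,   5]
  [ -1,  -2,   1]
Swap R1 ↔ R2
R3 → R3 + (1/2)·R1
R3 → R3 - (7/6)·R2
REF = 
  [  2,  -3,   5]
  [  0,  -3,   3]
  [  0,   0,   0]

No row of the form [0 0 | nonzero], so the system is consistent. Back-substitution gives c₁ = 1, c₂ = -1: w = (1)·v₁ + (-1)·v₂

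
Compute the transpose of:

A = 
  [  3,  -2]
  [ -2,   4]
Aᵀ = 
  [  3,  -2]
  [ -2,   4]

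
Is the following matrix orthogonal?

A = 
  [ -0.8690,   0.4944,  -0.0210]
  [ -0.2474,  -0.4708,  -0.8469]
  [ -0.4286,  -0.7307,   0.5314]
Yes

AᵀA = 
  [  1.0001,   0,   0]
  [  0,   1,   0]
  [  0,   0,   1.0001]
≈ I (equal to I up to the 4-dp rounding of the entries)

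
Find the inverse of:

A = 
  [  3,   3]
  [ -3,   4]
det(A) = (3)(4) - (3)(-3) = 21
For a 2×2 matrix, A⁻¹ = (1/det(A)) · [[d, -b], [-c, a]]
    = (1/21) · [[4, -3], [3, 3]]

A⁻¹ = 
  [4/21, -1/7]
  [ 1/7,  1/7]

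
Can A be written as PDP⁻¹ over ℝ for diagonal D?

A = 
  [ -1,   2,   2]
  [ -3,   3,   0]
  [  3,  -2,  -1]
No

Characteristic polynomial: det(λI - A) = λ³ - λ² - 5λ + 9
By the rational root theorem any rational root is an integer dividing 9; none of those is a root, so p(λ) has no rational roots and hence (being an irreducible cubic) no repeated roots.
Discriminant of the cubic: Δ = -816
Δ < 0 ⇒ one real eigenvalue and a complex-conjugate pair: λ ≈ -2.48, 1.74 + 0.7759i, 1.74 - 0.7759i
Has complex eigenvalues (not diagonalizable over ℝ).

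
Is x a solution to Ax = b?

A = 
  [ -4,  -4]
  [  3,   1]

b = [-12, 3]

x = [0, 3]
Yes

Ax = [-12, 3] = b ✓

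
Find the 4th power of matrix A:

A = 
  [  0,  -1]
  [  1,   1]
A² = A·A:
A²[1,1] = (0)(0) + (-1)(1) = -1
A²[1,2] = (0)(-1) + (-1)(1) = -1
A²[2,1] = (1)(0) + (1)(1) = 1
A²[2,2] = (1)(-1) + (1)(1) = 0
A² = 
  [ -1,  -1]
  [  1,   0]

A^3 = A^2·A:
A^3[1,1] = (-1)(0) + (-1)(1) = -1
A^3[1,2] = (-1)(-1) + (-1)(1) = 0
A^3[2,1] = (1)(0) + (0)(1) = 0
A^3[2,2] = (1)(-1) + (0)(1) = -1
A^3 = 
  [ -1,   0]
  [  0,  -1]

A^4 = A^3·A:
A^4[1,1] = (-1)(0) + (0)(1) = 0
A^4[1,2] = (-1)(-1) + (0)(1) = 1
A^4[2,1] = (0)(0) + (-1)(1) = -1
A^4[2,2] = (0)(-1) + (-1)(1) = -1
A^4 = 
  [  0,   1]
  [ -1,  -1]

Therefore
A^4 = 
  [  0,   1]
  [ -1,  -1]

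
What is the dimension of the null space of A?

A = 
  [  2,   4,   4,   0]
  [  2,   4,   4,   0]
nullity(A) = 3

Row reduce:
R2 → R2 - (1)·R1
REF = 
  [  2,   4,   4,   0]
  [  0,   0,   0,   0]
Pivot columns: 1 → 1 pivot.
rank(A) = 1, so nullity(A) = 4 - 1 = 3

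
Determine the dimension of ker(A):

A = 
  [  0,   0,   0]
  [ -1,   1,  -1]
nullity(A) = 2

Row reduce:
Swap R1 ↔ R2
REF = 
  [ -1,   1,  -1]
  [  0,   0,   0]
Pivot columns: 1 → 1 pivot.
rank(A) = 1, so nullity(A) = 3 - 1 = 2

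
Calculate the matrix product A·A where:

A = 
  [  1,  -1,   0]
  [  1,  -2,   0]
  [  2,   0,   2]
A² = A·A:
A²[1,1] = (1)(1) + (-1)(1) + (0)(2) = 0
A²[1,2] = (1)(-1) + (-1)(-2) + (0)(0) = 1
A²[1,3] = (1)(0) + (-1)(0) + (0)(2) = 0
A²[2,1] = (1)(1) + (-2)(1) + (0)(2) = -1
A²[2,2] = (1)(-1) + (-2)(-2) + (0)(0) = 3
A²[2,3] = (1)(0) + (-2)(0) + (0)(2) = 0
A²[3,1] = (2)(1) + (0)(1) + (2)(2) = 6
A²[3,2] = (2)(-1) + (0)(-2) + (2)(0) = -2
A²[3,3] = (2)(0) + (0)(0) + (2)(2) = 4
A² = 
  [  0,   1,   0]
  [ -1,   3,   0]
  [  6,  -2,   4]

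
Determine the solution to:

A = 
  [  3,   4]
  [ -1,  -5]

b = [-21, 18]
x = [-3, -3]

Row reduce the augmented matrix [A|b]:
R2 → R2 + (1/3)·R1
REF = 
  [    3,     4,   -21]
  [    0, -11/3,    11]

Back-substitution:
x₂ = 11 / (-11/3) = -3
x₁ = (-21 - (4)(-3)) / 3 = -3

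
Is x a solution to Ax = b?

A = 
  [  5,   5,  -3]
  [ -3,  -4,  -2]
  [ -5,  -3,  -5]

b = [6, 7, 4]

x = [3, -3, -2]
Yes

Ax = [6, 7, 4] = b ✓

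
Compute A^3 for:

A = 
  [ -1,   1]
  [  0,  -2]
A² = A·A:
A²[1,1] = (-1)(-1) + (1)(0) = 1
A²[1,2] = (-1)(1) + (1)(-2) = -3
A²[2,1] = (0)(-1) + (-2)(0) = 0
A²[2,2] = (0)(1) + (-2)(-2) = 4
A² = 
  [  1,  -3]
  [  0,   4]

A^3 = A^2·A:
A^3[1,1] = (1)(-1) + (-3)(0) = -1
A^3[1,2] = (1)(1) + (-3)(-2) = 7
A^3[2,1] = (0)(-1) + (4)(0) = 0
A^3[2,2] = (0)(1) + (4)(-2) = -8
A^3 = 
  [ -1,   7]
  [  0,  -8]

Therefore
A^3 = 
  [ -1,   7]
  [  0,  -8]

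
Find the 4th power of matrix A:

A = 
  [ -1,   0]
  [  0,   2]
A² = A·A:
A²[1,1] = (-1)(-1) + (0)(0) = 1
A²[1,2] = (-1)(0) + (0)(2) = 0
A²[2,1] = (0)(-1) + (2)(0) = 0
A²[2,2] = (0)(0) + (2)(2) = 4
A² = 
  [  1,   0]
  [  0,   4]

A^3 = A^2·A:
A^3[1,1] = (1)(-1) + (0)(0) = -1
A^3[1,2] = (1)(0) + (0)(2) = 0
A^3[2,1] = (0)(-1) + (4)(0) = 0
A^3[2,2] = (0)(0) + (4)(2) = 8
A^3 = 
  [ -1,   0]
  [  0,   8]

A^4 = A^3·A:
A^4[1,1] = (-1)(-1) + (0)(0) = 1
A^4[1,2] = (-1)(0) + (0)(2) = 0
A^4[2,1] = (0)(-1) + (8)(0) = 0
A^4[2,2] = (0)(0) + (8)(2) = 16
A^4 = 
  [  1,   0]
  [  0,  16]

Therefore
A^4 = 
  [  1,   0]
  [  0,  16]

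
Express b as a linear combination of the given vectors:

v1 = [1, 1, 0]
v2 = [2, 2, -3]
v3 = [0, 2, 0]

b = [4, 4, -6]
c1 = 0, c2 = 2, c3 = 0

b = 0·v1 + 2·v2 + 0·v3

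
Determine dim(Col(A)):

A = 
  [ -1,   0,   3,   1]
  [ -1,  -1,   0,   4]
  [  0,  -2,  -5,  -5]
Row reduce:
R2 → R2 - (1)·R1
R3 → R3 - (2)·R2
REF = 
  [ -1,   0,   3,   1]
  [  0,  -1,  -3,   3]
  [  0,   0,   1, -11]
Pivot columns: 1, 2, 3 → 3 pivots.
dim(Col(A)) = number of pivot columns = 3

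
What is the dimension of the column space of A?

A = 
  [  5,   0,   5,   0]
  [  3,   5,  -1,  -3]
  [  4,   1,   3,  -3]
dim(Col(A)) = 3

Row reduce:
R2 → R2 - (3/5)·R1
R3 → R3 - (4/5)·R1
R3 → R3 - (1/5)·R2
REF = 
  [    5,     0,     5,     0]
  [    0,     5,    -4,    -3]
  [    0,     0,  -1/5, -12/5]
Pivot columns: 1, 2, 3 → 3 pivots.
dim(Col(A)) = number of pivot columns = 3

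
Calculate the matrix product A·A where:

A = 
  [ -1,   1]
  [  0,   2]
A² = A·A:
A²[1,1] = (-1)(-1) + (1)(0) = 1
A²[1,2] = (-1)(1) + (1)(2) = 1
A²[2,1] = (0)(-1) + (2)(0) = 0
A²[2,2] = (0)(1) + (2)(2) = 4
A² = 
  [  1,   1]
  [  0,   4]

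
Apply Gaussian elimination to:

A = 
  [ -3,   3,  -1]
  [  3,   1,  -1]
Row operations:
R2 → R2 + (1)·R1

Resulting echelon form:
REF = 
  [ -3,   3,  -1]
  [  0,   4,  -2]

Rank = 2 (number of non-zero pivot rows).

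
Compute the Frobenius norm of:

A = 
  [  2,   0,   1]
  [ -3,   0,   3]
||A||_F = 4.796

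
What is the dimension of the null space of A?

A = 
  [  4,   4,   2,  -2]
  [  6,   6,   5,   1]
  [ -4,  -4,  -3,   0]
nullity(A) = 2

Row reduce:
R2 → R2 - (3/2)·R1
R3 → R3 + (1)·R1
R3 → R3 + (1/2)·R2
REF = 
  [  4,   4,   2,  -2]
  [  0,   0,   2,   4]
  [  0,   0,   0,   0]
Pivot columns: 1, 3 → 2 pivots.
rank(A) = 2, so nullity(A) = 4 - 2 = 2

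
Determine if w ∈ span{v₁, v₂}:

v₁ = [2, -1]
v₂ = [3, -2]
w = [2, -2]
Yes

Form the augmented matrix and row-reduce:
[v₁|v₂|w] = 
  [  2,   3,   2]
  [ -1,  -2,  -2]
R2 → R2 + (1/2)·R1
REF = 
  [   2,    3,    2]
  [   0, -1/2,   -1]

No row of the form [0 0 | nonzero], so the system is consistent. Back-substitution gives c₁ = -2, c₂ = 2: w = (-2)·v₁ + (2)·v₂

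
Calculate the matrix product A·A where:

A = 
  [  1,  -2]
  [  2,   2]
A² = A·A:
A²[1,1] = (1)(1) + (-2)(2) = -3
A²[1,2] = (1)(-2) + (-2)(2) = -6
A²[2,1] = (2)(1) + (2)(2) = 6
A²[2,2] = (2)(-2) + (2)(2) = 0
A² = 
  [ -3,  -6]
  [  6,   0]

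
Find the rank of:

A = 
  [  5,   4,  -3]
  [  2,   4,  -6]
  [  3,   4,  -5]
Row reduce:
R2 → R2 - (2/5)·R1
R3 → R3 - (3/5)·R1
R3 → R3 - (2/3)·R2
REF = 
  [    5,     4,    -3]
  [    0,  12/5, -24/5]
  [    0,     0,     0]
Pivot columns: 1, 2 → 2 pivots.

rank(A) = 2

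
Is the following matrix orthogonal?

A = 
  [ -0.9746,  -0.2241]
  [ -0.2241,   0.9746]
Yes

AᵀA = 
  [  1.0001,   0]
  [  0,   1.0001]
≈ I (equal to I up to the 4-dp rounding of the entries)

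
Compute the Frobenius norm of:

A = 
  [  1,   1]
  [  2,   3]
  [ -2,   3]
||A||_F = 5.292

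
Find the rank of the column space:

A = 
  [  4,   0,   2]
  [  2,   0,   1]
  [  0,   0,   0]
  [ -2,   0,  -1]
Row reduce:
R2 → R2 - (1/2)·R1
R4 → R4 + (1/2)·R1
REF = 
  [  4,   0,   2]
  [  0,   0,   0]
  [  0,   0,   0]
  [  0,   0,   0]
Pivot columns: 1 → 1 pivot.
dim(Col(A)) = number of pivot columns = 1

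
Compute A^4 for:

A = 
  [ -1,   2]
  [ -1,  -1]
A² = A·A:
A²[1,1] = (-1)(-1) + (2)(-1) = -1
A²[1,2] = (-1)(2) + (2)(-1) = -4
A²[2,1] = (-1)(-1) + (-1)(-1) = 2
A²[2,2] = (-1)(2) + (-1)(-1) = -1
A² = 
  [ -1,  -4]
  [  2,  -1]

A^3 = A^2·A:
A^3[1,1] = (-1)(-1) + (-4)(-1) = 5
A^3[1,2] = (-1)(2) + (-4)(-1) = 2
A^3[2,1] = (2)(-1) + (-1)(-1) = -1
A^3[2,2] = (2)(2) + (-1)(-1) = 5
A^3 = 
  [  5,   2]
  [ -1,   5]

A^4 = A^3·A:
A^4[1,1] = (5)(-1) + (2)(-1) = -7
A^4[1,2] = (5)(2) + (2)(-1) = 8
A^4[2,1] = (-1)(-1) + (5)(-1) = -4
A^4[2,2] = (-1)(2) + (5)(-1) = -7
A^4 = 
  [ -7,   8]
  [ -4,  -7]

Therefore
A^4 = 
  [ -7,   8]
  [ -4,  -7]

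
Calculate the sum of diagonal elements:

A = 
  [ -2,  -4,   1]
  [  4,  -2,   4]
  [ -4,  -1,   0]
-4

tr(A) = -2 + -2 + 0 = -4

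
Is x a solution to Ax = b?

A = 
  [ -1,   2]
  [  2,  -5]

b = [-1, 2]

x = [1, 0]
Yes

Ax = [-1, 2] = b ✓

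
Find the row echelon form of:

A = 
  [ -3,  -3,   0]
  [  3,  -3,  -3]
Row operations:
R2 → R2 + (1)·R1

Resulting echelon form:
REF = 
  [ -3,  -3,   0]
  [  0,  -6,  -3]

Rank = 2 (number of non-zero pivot rows).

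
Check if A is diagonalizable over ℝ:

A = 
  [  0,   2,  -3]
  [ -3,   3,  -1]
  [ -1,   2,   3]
No

Characteristic polynomial: det(λI - A) = λ³ - 6λ² + 14λ - 29
By the rational root theorem any rational root is an integer dividing 29; none of those is a root, so p(λ) has no rational roots and hence (being an irreducible cubic) no repeated roots.
Discriminant of the cubic: Δ = -7835
Δ < 0 ⇒ one real eigenvalue and a complex-conjugate pair: λ ≈ 4.313, 0.8435 + 2.452i, 0.8435 - 2.452i
Has complex eigenvalues (not diagonalizable over ℝ).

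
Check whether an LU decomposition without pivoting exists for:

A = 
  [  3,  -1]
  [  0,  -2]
Yes.
A[1,1] = 3 ≠ 0, so Gaussian elimination proceeds without a row swap: multiplier ℓ₂₁ = (0)/(3) = 0, and U[2,2] = -2 - (0)(-1) = -2.
L = 
  [  1,   0]
  [  0,   1]
U = 
  [  3,  -1]
  [  0,  -2]
Check row 2 of LU: [(0)(3), (0)(-1) + (-2)] = [0, -2] = row 2 of A ✓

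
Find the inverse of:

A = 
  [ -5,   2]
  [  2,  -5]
det(A) = (-5)(-5) - (2)(2) = 21
For a 2×2 matrix, A⁻¹ = (1/det(A)) · [[d, -b], [-c, a]]
    = (1/21) · [[-5, -2], [-2, -5]]

A⁻¹ = 
  [-5/21, -2/21]
  [-2/21, -5/21]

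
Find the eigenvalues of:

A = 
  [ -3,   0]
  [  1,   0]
tr(A) = -3, det(A) = 0
Characteristic polynomial: λ² - tr(A)λ + det(A) = λ² + 3λ
λ² + 3λ = λ(λ + 3)

λ = 0, -3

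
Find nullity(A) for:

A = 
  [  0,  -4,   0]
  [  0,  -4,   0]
nullity(A) = 2

Row reduce:
R2 → R2 - (1)·R1
REF = 
  [  0,  -4,   0]
  [  0,   0,   0]
Pivot columns: 2 → 1 pivot.
rank(A) = 1, so nullity(A) = 3 - 1 = 2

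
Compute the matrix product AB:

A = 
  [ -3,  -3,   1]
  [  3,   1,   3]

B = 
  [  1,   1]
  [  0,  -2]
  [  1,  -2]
A is 2×3 and B is 3×2, so AB is 2×2. Each entry is (row of A)·(column of B):
AB[1,1] = (-3)(1) + (-3)(0) + (1)(1) = -2
AB[1,2] = (-3)(1) + (-3)(-2) + (1)(-2) = 1
AB[2,1] = (3)(1) + (1)(0) + (3)(1) = 6
AB[2,2] = (3)(1) + (1)(-2) + (3)(-2) = -5

AB = 
  [ -2,   1]
  [  6,  -5]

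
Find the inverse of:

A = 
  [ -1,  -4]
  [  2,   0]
det(A) = (-1)(0) - (-4)(2) = 8
For a 2×2 matrix, A⁻¹ = (1/det(A)) · [[d, -b], [-c, a]]
    = (1/8) · [[0, 4], [-2, -1]]

A⁻¹ = 
  [   0,  1/2]
  [-1/4, -1/8]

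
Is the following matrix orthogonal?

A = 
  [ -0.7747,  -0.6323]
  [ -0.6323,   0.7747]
Yes

AᵀA = 
  [  1,   0]
  [  0,   1]
≈ I (equal to I up to the 4-dp rounding of the entries)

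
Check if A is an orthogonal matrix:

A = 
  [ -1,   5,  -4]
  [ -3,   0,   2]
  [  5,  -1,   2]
No

AᵀA = 
  [ 35, -10,   8]
  [-10,  26, -22]
  [  8, -22,  24]
≠ I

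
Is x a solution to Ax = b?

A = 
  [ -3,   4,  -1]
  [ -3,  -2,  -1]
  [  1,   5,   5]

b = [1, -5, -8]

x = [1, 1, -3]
No

Ax = [4, -2, -9] ≠ b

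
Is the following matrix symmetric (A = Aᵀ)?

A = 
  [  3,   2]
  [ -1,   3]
No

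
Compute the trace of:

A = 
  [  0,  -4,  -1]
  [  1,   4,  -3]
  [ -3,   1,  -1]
3

tr(A) = 0 + 4 + -1 = 3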